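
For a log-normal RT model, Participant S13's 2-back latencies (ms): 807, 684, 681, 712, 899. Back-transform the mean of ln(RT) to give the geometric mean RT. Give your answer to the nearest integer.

752 ms

ln(RT): 6.6933, 6.5280, 6.5236, 6.5681, 6.8013
Mean ln(RT) = 33.1142/5 = 6.62284
Geometric mean = exp(6.62284) = 752.08 ms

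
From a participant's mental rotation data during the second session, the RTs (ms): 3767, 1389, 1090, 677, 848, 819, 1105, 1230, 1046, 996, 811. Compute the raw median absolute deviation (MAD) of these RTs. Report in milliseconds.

Sorted: 677, 811, 819, 848, 996, 1046, 1090, 1105, 1230, 1389, 3767 → median = 1046
|x − 1046|: 2721, 343, 44, 369, 198, 227, 59, 184, 0, 50, 235
Sorted deviations: 0, 44, 50, 59, 184, 198, 227, 235, 343, 369, 2721 → MAD = 198

198 ms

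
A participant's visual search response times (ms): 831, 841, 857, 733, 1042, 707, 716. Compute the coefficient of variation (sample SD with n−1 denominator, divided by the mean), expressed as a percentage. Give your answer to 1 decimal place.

14.3%

n = 7, Σ = 5727, M = 818.1429
Σ(x−M)² = 82344.857; s = √(82344.857/6) = 117.1501
CV = 117.1501 / 818.1429 = 0.14319 = 14.319%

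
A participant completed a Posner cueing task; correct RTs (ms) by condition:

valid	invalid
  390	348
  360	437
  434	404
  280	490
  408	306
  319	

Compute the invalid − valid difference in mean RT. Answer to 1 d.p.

31.8 ms

M(valid) = 2191/6 = 365.167
M(invalid) = 1985/5 = 397.000
Difference = 397.000 − 365.167 = 31.833 ms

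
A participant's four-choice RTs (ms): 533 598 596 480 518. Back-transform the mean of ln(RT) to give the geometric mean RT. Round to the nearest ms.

543 ms

ln(RT): 6.2785, 6.3936, 6.3902, 6.1738, 6.2500
Mean ln(RT) = 31.4861/5 = 6.29722
Geometric mean = exp(6.29722) = 543.06 ms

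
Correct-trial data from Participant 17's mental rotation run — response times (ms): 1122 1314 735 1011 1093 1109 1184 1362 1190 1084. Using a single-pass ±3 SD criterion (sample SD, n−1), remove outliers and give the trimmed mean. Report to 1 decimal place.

1120.4 ms

n = 10, ΣRT = 11204, M = 1120.400
Σ(x−M)² = 267450.40; s = √(267450.40/9) = 172.385
Cutoffs: 1120.400 ± 3·172.385 → [603.2, 1637.6]
No RTs fall outside the cutoffs; all 10 retained. Mean = 11204/10 = 1120.400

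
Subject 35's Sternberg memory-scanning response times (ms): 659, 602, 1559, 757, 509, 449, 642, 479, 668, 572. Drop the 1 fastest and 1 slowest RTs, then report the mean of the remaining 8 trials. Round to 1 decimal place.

611.0 ms

Sorted: 449, 479, 509, 572, 602, 642, 659, 668, 757, 1559
Drop lowest 1 (449) and highest 1 (1559)
Remaining (n=8): Σ = 4888, mean = 4888/8 = 611.000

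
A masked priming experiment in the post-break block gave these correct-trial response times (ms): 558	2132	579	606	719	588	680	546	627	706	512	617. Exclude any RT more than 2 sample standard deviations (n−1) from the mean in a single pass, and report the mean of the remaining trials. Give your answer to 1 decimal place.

n = 12, ΣRT = 8870, M = 739.167
Σ(x−M)² = 2160475.67; s = √(2160475.67/11) = 443.178
Cutoffs: 739.167 ± 2·443.178 → [-147.2, 1625.5]
Outside: 2132 → excluded.
Retained (n=11): Σ = 6738, mean = 6738/11 = 612.545

612.5 ms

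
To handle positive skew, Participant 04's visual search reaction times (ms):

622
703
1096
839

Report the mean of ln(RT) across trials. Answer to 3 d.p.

6.680

ln(RT): 6.4329, 6.5554, 6.9994, 6.7322
Σ ln(RT) = 26.7199
Mean = 26.7199/4 = 6.67998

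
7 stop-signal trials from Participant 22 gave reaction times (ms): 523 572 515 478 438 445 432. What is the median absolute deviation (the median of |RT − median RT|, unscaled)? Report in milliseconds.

Sorted: 432, 438, 445, 478, 515, 523, 572 → median = 478
|x − 478|: 45, 94, 37, 0, 40, 33, 46
Sorted deviations: 0, 33, 37, 40, 45, 46, 94 → MAD = 40

40 ms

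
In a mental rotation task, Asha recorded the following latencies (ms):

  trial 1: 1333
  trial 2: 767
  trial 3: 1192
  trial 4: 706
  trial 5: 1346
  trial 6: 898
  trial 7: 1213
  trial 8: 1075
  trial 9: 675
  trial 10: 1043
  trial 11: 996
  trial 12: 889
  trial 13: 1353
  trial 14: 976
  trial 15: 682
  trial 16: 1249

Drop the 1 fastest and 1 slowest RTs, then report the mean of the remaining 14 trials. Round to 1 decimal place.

Sorted: 675, 682, 706, 767, 889, 898, 976, 996, 1043, 1075, 1192, 1213, 1249, 1333, 1346, 1353
Drop lowest 1 (675) and highest 1 (1353)
Remaining (n=14): Σ = 14365, mean = 14365/14 = 1026.071

1026.1 ms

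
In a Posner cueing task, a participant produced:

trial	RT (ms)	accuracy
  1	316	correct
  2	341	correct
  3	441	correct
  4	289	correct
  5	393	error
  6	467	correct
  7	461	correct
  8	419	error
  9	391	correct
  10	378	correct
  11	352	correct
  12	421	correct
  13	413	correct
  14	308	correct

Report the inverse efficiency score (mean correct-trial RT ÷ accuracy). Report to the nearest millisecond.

445 ms

Correct trials (n=12): 316, 341, 441, 289, 467, 461, 391, 378, 352, 421, 413, 308
Mean correct RT = 4578/12 = 381.5000 ms
Proportion correct = 12/14
IES = 381.5000 / (12/14) = 445.083 ms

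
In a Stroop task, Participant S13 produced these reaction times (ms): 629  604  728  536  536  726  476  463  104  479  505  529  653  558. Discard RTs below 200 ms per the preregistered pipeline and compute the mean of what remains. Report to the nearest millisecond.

Excluded: 104
Retained (n=13): Σ = 7422
Mean = 7422/13 = 570.9231

571 ms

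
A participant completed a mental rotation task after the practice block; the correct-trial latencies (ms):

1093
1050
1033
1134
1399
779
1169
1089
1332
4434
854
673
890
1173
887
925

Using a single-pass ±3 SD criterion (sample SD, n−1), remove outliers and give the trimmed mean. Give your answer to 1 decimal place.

1032.0 ms

n = 16, ΣRT = 19914, M = 1244.625
Σ(x−M)² = 11408503.75; s = √(11408503.75/15) = 872.105
Cutoffs: 1244.625 ± 3·872.105 → [-1371.7, 3860.9]
Outside: 4434 → excluded.
Retained (n=15): Σ = 15480, mean = 15480/15 = 1032.000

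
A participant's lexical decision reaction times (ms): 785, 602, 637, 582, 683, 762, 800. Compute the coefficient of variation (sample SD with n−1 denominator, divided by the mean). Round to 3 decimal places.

0.130

n = 7, Σ = 4851, M = 693.0000
Σ(x−M)² = 48512.000; s = √(48512.000/6) = 89.9185
CV = 89.9185 / 693.0000 = 0.12975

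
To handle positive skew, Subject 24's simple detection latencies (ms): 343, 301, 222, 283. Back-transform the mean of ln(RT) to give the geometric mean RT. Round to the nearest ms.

ln(RT): 5.8377, 5.7071, 5.4027, 5.6454
Mean ln(RT) = 22.5930/4 = 5.64824
Geometric mean = exp(5.64824) = 283.79 ms

284 ms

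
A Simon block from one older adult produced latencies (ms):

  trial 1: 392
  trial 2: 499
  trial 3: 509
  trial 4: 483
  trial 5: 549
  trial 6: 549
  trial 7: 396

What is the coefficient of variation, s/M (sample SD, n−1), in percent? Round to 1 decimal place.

13.5%

n = 7, Σ = 3377, M = 482.4286
Σ(x−M)² = 25491.714; s = √(25491.714/6) = 65.1814
CV = 65.1814 / 482.4286 = 0.13511 = 13.511%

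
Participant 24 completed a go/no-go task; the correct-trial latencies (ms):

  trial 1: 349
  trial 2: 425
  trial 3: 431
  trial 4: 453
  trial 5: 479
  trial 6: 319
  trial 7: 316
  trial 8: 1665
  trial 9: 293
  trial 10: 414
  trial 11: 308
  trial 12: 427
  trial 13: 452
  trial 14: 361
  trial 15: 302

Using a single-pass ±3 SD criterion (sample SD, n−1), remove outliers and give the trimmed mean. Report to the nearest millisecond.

n = 15, ΣRT = 6994, M = 466.267
Σ(x−M)² = 1595876.93; s = √(1595876.93/14) = 337.626
Cutoffs: 466.267 ± 3·337.626 → [-546.6, 1479.1]
Outside: 1665 → excluded.
Retained (n=14): Σ = 5329, mean = 5329/14 = 380.643

381 ms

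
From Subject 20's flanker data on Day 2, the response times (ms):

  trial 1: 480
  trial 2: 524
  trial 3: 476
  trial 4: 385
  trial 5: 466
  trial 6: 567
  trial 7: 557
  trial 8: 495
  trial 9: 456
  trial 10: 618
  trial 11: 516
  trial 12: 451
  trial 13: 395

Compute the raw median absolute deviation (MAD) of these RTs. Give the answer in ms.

36 ms

Sorted: 385, 395, 451, 456, 466, 476, 480, 495, 516, 524, 557, 567, 618 → median = 480
|x − 480|: 0, 44, 4, 95, 14, 87, 77, 15, 24, 138, 36, 29, 85
Sorted deviations: 0, 4, 14, 15, 24, 29, 36, 44, 77, 85, 87, 95, 138 → MAD = 36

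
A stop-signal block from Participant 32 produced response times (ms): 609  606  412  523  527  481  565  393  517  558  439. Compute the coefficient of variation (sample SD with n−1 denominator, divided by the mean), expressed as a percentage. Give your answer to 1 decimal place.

n = 11, Σ = 5630, M = 511.8182
Σ(x−M)² = 53991.636; s = √(53991.636/10) = 73.4790
CV = 73.4790 / 511.8182 = 0.14356 = 14.356%

14.4%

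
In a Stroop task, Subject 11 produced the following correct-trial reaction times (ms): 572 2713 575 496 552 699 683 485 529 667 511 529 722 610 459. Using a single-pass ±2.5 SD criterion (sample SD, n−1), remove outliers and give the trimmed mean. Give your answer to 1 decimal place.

577.8 ms

n = 15, ΣRT = 10802, M = 720.133
Σ(x−M)² = 4350089.73; s = √(4350089.73/14) = 557.423
Cutoffs: 720.133 ± 2.5·557.423 → [-673.4, 2113.7]
Outside: 2713 → excluded.
Retained (n=14): Σ = 8089, mean = 8089/14 = 577.786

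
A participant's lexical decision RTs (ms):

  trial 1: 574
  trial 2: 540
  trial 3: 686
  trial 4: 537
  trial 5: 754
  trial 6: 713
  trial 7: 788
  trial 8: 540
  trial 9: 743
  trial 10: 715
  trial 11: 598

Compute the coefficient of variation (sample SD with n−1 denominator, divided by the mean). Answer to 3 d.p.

n = 11, Σ = 7188, M = 653.4545
Σ(x−M)² = 93316.727; s = √(93316.727/10) = 96.6006
CV = 96.6006 / 653.4545 = 0.14783

0.148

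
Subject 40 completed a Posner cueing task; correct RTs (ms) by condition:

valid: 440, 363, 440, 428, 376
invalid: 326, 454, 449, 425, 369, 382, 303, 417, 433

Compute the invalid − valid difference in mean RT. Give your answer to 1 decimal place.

-14.1 ms

M(valid) = 2047/5 = 409.400
M(invalid) = 3558/9 = 395.333
Difference = 395.333 − 409.400 = -14.067 ms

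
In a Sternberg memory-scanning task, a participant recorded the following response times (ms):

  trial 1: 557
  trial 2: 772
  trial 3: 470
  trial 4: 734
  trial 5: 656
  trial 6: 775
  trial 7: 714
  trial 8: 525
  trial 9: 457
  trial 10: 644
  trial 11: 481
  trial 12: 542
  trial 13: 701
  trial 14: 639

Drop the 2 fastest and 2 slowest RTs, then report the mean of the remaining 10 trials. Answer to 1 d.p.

Sorted: 457, 470, 481, 525, 542, 557, 639, 644, 656, 701, 714, 734, 772, 775
Drop lowest 2 (457, 470) and highest 2 (772, 775)
Remaining (n=10): Σ = 6193, mean = 6193/10 = 619.300

619.3 ms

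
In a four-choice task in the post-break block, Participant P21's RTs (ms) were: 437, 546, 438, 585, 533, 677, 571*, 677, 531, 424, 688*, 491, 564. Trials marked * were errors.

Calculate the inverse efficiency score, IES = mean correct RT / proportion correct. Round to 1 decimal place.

634.2 ms

Correct trials (n=11): 437, 546, 438, 585, 533, 677, 677, 531, 424, 491, 564
Mean correct RT = 5903/11 = 536.6364 ms
Proportion correct = 11/13
IES = 536.6364 / (11/13) = 634.207 ms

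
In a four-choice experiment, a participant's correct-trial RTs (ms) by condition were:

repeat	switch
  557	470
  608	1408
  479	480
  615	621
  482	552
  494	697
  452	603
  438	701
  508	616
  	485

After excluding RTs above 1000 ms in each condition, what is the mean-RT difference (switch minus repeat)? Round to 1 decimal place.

switch: exclude 1408
M(repeat) = 4633/9 = 514.778
M(switch) = 5225/9 = 580.556
Difference = 580.556 − 514.778 = 65.778 ms

65.8 ms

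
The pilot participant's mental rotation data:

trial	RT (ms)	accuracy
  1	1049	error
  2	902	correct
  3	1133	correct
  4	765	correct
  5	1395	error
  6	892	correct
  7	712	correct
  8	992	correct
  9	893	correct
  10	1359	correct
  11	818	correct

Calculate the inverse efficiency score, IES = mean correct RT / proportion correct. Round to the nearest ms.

1150 ms

Correct trials (n=9): 902, 1133, 765, 892, 712, 992, 893, 1359, 818
Mean correct RT = 8466/9 = 940.6667 ms
Proportion correct = 9/11
IES = 940.6667 / (9/11) = 1149.704 ms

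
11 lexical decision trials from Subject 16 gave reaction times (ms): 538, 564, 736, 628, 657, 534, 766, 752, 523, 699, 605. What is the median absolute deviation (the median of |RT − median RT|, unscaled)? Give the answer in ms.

Sorted: 523, 534, 538, 564, 605, 628, 657, 699, 736, 752, 766 → median = 628
|x − 628|: 90, 64, 108, 0, 29, 94, 138, 124, 105, 71, 23
Sorted deviations: 0, 23, 29, 64, 71, 90, 94, 105, 108, 124, 138 → MAD = 90

90 ms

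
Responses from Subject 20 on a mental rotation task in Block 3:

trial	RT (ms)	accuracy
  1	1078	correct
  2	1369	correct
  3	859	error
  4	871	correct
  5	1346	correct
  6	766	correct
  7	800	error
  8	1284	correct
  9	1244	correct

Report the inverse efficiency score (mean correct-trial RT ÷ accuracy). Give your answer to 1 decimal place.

Correct trials (n=7): 1078, 1369, 871, 1346, 766, 1284, 1244
Mean correct RT = 7958/7 = 1136.8571 ms
Proportion correct = 7/9
IES = 1136.8571 / (7/9) = 1461.673 ms

1461.7 ms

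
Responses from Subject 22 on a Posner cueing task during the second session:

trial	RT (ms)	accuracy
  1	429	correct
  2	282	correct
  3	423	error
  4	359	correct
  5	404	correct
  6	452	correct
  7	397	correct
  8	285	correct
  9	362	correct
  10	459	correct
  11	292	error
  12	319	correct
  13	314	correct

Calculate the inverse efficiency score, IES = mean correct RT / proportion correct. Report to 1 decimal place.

436.4 ms

Correct trials (n=11): 429, 282, 359, 404, 452, 397, 285, 362, 459, 319, 314
Mean correct RT = 4062/11 = 369.2727 ms
Proportion correct = 11/13
IES = 369.2727 / (11/13) = 436.413 ms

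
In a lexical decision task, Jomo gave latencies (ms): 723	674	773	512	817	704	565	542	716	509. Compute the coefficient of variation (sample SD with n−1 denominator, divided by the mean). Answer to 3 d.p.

0.172

n = 10, Σ = 6535, M = 653.5000
Σ(x−M)² = 113886.500; s = √(113886.500/9) = 112.4902
CV = 112.4902 / 653.5000 = 0.17214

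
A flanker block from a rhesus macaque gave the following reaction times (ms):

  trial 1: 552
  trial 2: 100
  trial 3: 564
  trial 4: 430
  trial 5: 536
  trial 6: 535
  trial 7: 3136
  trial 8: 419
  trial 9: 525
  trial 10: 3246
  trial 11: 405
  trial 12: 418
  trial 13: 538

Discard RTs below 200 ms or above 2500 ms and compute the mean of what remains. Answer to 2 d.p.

492.20 ms

Excluded: 100, 3136, 3246
Retained (n=10): Σ = 4922
Mean = 4922/10 = 492.2000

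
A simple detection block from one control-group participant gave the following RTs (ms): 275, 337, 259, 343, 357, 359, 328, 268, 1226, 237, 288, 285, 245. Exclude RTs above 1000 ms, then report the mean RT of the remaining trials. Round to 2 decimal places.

Excluded: 1226
Retained (n=12): Σ = 3581
Mean = 3581/12 = 298.4167

298.42 ms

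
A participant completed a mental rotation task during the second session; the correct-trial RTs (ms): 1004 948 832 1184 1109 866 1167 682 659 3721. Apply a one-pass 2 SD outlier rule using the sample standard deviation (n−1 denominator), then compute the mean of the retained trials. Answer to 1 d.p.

n = 10, ΣRT = 12172, M = 1217.200
Σ(x−M)² = 7272013.60; s = √(7272013.60/9) = 898.889
Cutoffs: 1217.200 ± 2·898.889 → [-580.6, 3015.0]
Outside: 3721 → excluded.
Retained (n=9): Σ = 8451, mean = 8451/9 = 939.000

939.0 ms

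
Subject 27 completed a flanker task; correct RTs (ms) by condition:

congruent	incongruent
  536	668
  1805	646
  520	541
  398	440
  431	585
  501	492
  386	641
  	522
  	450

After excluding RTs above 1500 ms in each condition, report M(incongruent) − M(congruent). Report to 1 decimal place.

91.9 ms

congruent: exclude 1805
M(congruent) = 2772/6 = 462.000
M(incongruent) = 4985/9 = 553.889
Difference = 553.889 − 462.000 = 91.889 ms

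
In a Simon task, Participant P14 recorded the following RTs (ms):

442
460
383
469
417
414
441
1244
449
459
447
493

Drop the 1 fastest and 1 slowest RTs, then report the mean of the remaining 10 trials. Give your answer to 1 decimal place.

449.1 ms

Sorted: 383, 414, 417, 441, 442, 447, 449, 459, 460, 469, 493, 1244
Drop lowest 1 (383) and highest 1 (1244)
Remaining (n=10): Σ = 4491, mean = 4491/10 = 449.100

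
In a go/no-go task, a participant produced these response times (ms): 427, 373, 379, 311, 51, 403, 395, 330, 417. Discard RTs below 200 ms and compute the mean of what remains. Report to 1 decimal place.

379.4 ms

Excluded: 51
Retained (n=8): Σ = 3035
Mean = 3035/8 = 379.3750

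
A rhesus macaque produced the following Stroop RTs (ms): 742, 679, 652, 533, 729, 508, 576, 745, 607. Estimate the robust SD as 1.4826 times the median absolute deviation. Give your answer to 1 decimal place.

114.2 ms

Sorted: 508, 533, 576, 607, 652, 679, 729, 742, 745 → median = 652
|x − 652| sorted: 0, 27, 45, 76, 77, 90, 93, 119, 144 → MAD = 77
Robust SD ≈ 1.4826 × 77 = 114.160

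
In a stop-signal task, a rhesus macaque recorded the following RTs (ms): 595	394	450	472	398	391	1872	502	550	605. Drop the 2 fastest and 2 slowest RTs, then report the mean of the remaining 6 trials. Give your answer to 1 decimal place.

494.5 ms

Sorted: 391, 394, 398, 450, 472, 502, 550, 595, 605, 1872
Drop lowest 2 (391, 394) and highest 2 (605, 1872)
Remaining (n=6): Σ = 2967, mean = 2967/6 = 494.500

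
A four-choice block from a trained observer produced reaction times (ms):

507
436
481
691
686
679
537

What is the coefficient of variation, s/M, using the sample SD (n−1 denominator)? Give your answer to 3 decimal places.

n = 7, Σ = 4017, M = 573.8571
Σ(x−M)² = 70808.857; s = √(70808.857/6) = 108.6346
CV = 108.6346 / 573.8571 = 0.18931

0.189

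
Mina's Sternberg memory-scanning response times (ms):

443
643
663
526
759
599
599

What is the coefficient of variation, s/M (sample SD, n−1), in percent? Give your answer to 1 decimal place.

16.7%

n = 7, Σ = 4232, M = 604.5714
Σ(x−M)² = 61079.714; s = √(61079.714/6) = 100.8958
CV = 100.8958 / 604.5714 = 0.16689 = 16.689%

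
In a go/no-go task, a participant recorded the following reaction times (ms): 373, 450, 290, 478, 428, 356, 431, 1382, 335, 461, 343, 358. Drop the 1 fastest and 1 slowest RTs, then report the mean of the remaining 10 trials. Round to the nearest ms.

Sorted: 290, 335, 343, 356, 358, 373, 428, 431, 450, 461, 478, 1382
Drop lowest 1 (290) and highest 1 (1382)
Remaining (n=10): Σ = 4013, mean = 4013/10 = 401.300

401 ms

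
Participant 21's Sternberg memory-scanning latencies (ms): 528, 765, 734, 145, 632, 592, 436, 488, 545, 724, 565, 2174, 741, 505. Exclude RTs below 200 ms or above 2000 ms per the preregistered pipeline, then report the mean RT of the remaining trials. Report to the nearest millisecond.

Excluded: 145, 2174
Retained (n=12): Σ = 7255
Mean = 7255/12 = 604.5833

605 ms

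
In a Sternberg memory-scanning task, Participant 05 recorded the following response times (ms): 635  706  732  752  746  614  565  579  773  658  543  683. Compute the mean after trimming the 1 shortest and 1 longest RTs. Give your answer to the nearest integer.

Sorted: 543, 565, 579, 614, 635, 658, 683, 706, 732, 746, 752, 773
Drop lowest 1 (543) and highest 1 (773)
Remaining (n=10): Σ = 6670, mean = 6670/10 = 667.000

667 ms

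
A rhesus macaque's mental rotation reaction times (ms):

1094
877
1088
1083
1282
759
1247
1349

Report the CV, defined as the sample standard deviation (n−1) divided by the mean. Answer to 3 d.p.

n = 8, Σ = 8779, M = 1097.3750
Σ(x−M)² = 283157.875; s = √(283157.875/7) = 201.1247
CV = 201.1247 / 1097.3750 = 0.18328

0.183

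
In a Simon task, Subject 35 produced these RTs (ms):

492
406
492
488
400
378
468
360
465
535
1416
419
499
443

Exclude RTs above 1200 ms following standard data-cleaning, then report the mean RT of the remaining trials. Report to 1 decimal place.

Excluded: 1416
Retained (n=13): Σ = 5845
Mean = 5845/13 = 449.6154

449.6 ms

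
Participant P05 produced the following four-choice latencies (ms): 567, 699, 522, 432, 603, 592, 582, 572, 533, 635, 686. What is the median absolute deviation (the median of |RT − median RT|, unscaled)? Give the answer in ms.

Sorted: 432, 522, 533, 567, 572, 582, 592, 603, 635, 686, 699 → median = 582
|x − 582|: 15, 117, 60, 150, 21, 10, 0, 10, 49, 53, 104
Sorted deviations: 0, 10, 10, 15, 21, 49, 53, 60, 104, 117, 150 → MAD = 49

49 ms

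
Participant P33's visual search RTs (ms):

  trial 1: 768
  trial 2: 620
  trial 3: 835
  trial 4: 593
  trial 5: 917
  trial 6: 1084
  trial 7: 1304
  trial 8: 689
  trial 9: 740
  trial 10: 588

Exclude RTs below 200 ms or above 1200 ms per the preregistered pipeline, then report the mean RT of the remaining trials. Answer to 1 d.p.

759.3 ms

Excluded: 1304
Retained (n=9): Σ = 6834
Mean = 6834/9 = 759.3333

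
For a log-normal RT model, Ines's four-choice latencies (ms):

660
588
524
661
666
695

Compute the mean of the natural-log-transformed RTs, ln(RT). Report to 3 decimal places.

ln(RT): 6.4922, 6.3767, 6.2615, 6.4938, 6.5013, 6.5439
Σ ln(RT) = 38.6694
Mean = 38.6694/6 = 6.44490

6.445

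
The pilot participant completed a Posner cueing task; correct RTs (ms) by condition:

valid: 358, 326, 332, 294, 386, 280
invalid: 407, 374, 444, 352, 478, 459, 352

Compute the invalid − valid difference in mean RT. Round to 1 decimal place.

M(valid) = 1976/6 = 329.333
M(invalid) = 2866/7 = 409.429
Difference = 409.429 − 329.333 = 80.095 ms

80.1 ms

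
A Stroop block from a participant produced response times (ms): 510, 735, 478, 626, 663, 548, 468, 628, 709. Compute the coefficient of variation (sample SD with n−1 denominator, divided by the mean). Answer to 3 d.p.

n = 9, Σ = 5365, M = 596.1111
Σ(x−M)² = 78510.889; s = √(78510.889/8) = 99.0649
CV = 99.0649 / 596.1111 = 0.16619

0.166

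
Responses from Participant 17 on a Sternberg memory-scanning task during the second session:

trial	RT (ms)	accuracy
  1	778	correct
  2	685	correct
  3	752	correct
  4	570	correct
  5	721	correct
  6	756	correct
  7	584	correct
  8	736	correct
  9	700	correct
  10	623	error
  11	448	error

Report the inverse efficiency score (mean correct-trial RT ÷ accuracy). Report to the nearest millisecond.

853 ms

Correct trials (n=9): 778, 685, 752, 570, 721, 756, 584, 736, 700
Mean correct RT = 6282/9 = 698.0000 ms
Proportion correct = 9/11
IES = 698.0000 / (9/11) = 853.111 ms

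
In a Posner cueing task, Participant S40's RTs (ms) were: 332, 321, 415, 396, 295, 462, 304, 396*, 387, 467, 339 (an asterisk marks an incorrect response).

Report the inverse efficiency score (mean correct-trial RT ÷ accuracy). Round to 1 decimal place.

409.0 ms

Correct trials (n=10): 332, 321, 415, 396, 295, 462, 304, 387, 467, 339
Mean correct RT = 3718/10 = 371.8000 ms
Proportion correct = 10/11
IES = 371.8000 / (10/11) = 408.980 ms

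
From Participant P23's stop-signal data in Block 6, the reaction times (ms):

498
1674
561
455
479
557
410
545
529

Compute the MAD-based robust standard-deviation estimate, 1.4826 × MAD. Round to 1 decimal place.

Sorted: 410, 455, 479, 498, 529, 545, 557, 561, 1674 → median = 529
|x − 529| sorted: 0, 16, 28, 31, 32, 50, 74, 119, 1145 → MAD = 32
Robust SD ≈ 1.4826 × 32 = 47.443

47.4 ms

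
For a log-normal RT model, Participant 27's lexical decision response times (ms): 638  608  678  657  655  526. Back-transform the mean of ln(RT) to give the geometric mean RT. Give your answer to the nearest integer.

ln(RT): 6.4583, 6.4102, 6.5191, 6.4877, 6.4846, 6.2653
Mean ln(RT) = 38.6253/6 = 6.43755
Geometric mean = exp(6.43755) = 624.87 ms

625 ms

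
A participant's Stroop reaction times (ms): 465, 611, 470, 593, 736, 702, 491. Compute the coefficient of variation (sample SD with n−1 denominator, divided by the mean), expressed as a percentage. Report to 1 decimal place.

19.1%

n = 7, Σ = 4068, M = 581.1429
Σ(x−M)² = 73586.857; s = √(73586.857/6) = 110.7451
CV = 110.7451 / 581.1429 = 0.19056 = 19.056%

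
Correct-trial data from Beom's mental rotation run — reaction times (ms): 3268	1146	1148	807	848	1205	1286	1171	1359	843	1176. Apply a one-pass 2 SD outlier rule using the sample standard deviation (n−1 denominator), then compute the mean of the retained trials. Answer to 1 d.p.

1098.9 ms

n = 11, ΣRT = 14257, M = 1296.091
Σ(x−M)² = 4620596.91; s = √(4620596.91/10) = 679.750
Cutoffs: 1296.091 ± 2·679.750 → [-63.4, 2655.6]
Outside: 3268 → excluded.
Retained (n=10): Σ = 10989, mean = 10989/10 = 1098.900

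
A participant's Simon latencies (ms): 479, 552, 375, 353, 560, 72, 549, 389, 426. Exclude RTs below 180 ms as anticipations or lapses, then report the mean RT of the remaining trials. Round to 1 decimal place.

Excluded: 72
Retained (n=8): Σ = 3683
Mean = 3683/8 = 460.3750

460.4 ms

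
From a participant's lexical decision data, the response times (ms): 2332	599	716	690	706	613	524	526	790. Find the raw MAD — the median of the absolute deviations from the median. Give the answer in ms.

Sorted: 524, 526, 599, 613, 690, 706, 716, 790, 2332 → median = 690
|x − 690|: 1642, 91, 26, 0, 16, 77, 166, 164, 100
Sorted deviations: 0, 16, 26, 77, 91, 100, 164, 166, 1642 → MAD = 91

91 ms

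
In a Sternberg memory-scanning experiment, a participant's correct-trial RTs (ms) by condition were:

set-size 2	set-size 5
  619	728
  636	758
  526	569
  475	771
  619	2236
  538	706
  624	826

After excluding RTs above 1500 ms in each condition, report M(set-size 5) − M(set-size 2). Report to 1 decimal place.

149.6 ms

set-size 5: exclude 2236
M(set-size 2) = 4037/7 = 576.714
M(set-size 5) = 4358/6 = 726.333
Difference = 726.333 − 576.714 = 149.619 ms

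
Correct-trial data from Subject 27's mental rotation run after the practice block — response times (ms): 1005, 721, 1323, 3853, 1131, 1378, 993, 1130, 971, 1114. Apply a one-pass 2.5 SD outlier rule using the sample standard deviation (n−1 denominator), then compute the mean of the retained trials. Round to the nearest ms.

n = 10, ΣRT = 13619, M = 1361.900
Σ(x−M)² = 7202918.90; s = √(7202918.90/9) = 894.608
Cutoffs: 1361.900 ± 2.5·894.608 → [-874.6, 3598.4]
Outside: 3853 → excluded.
Retained (n=9): Σ = 9766, mean = 9766/9 = 1085.111

1085 ms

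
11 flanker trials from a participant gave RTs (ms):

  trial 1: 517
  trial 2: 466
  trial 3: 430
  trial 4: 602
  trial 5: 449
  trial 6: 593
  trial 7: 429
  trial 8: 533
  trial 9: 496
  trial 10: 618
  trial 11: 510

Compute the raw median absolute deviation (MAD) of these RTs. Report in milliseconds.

61 ms

Sorted: 429, 430, 449, 466, 496, 510, 517, 533, 593, 602, 618 → median = 510
|x − 510|: 7, 44, 80, 92, 61, 83, 81, 23, 14, 108, 0
Sorted deviations: 0, 7, 14, 23, 44, 61, 80, 81, 83, 92, 108 → MAD = 61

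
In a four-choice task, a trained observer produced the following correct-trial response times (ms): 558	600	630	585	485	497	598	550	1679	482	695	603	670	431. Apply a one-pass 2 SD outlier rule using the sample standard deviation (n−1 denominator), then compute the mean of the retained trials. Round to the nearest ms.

568 ms

n = 14, ΣRT = 9063, M = 647.357
Σ(x−M)² = 1218489.21; s = √(1218489.21/13) = 306.153
Cutoffs: 647.357 ± 2·306.153 → [35.1, 1259.7]
Outside: 1679 → excluded.
Retained (n=13): Σ = 7384, mean = 7384/13 = 568.000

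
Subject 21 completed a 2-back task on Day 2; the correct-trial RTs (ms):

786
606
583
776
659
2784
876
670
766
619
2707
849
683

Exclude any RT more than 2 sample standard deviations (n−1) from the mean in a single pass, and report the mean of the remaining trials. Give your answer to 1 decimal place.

715.7 ms

n = 13, ΣRT = 13364, M = 1028.000
Σ(x−M)² = 7075174.00; s = √(7075174.00/12) = 767.853
Cutoffs: 1028.000 ± 2·767.853 → [-507.7, 2563.7]
Outside: 2707, 2784 → excluded.
Retained (n=11): Σ = 7873, mean = 7873/11 = 715.727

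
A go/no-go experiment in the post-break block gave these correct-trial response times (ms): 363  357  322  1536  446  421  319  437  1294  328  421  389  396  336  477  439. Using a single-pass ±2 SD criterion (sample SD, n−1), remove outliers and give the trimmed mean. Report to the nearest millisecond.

n = 16, ΣRT = 8281, M = 517.562
Σ(x−M)² = 1905693.94; s = √(1905693.94/15) = 356.435
Cutoffs: 517.562 ± 2·356.435 → [-195.3, 1230.4]
Outside: 1294, 1536 → excluded.
Retained (n=14): Σ = 5451, mean = 5451/14 = 389.357

389 ms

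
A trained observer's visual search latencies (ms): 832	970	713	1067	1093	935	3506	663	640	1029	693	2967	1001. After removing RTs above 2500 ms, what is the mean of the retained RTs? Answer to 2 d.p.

Excluded: 2967, 3506
Retained (n=11): Σ = 9636
Mean = 9636/11 = 876.0000

876.00 ms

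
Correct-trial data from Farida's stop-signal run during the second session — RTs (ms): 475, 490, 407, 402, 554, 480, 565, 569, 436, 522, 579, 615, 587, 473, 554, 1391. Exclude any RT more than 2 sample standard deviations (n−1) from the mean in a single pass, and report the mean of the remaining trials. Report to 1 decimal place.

n = 16, ΣRT = 9099, M = 568.688
Σ(x−M)² = 784933.44; s = √(784933.44/15) = 228.755
Cutoffs: 568.688 ± 2·228.755 → [111.2, 1026.2]
Outside: 1391 → excluded.
Retained (n=15): Σ = 7708, mean = 7708/15 = 513.867

513.9 ms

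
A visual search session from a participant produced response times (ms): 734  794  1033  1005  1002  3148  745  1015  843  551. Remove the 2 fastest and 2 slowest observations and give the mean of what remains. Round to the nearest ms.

Sorted: 551, 734, 745, 794, 843, 1002, 1005, 1015, 1033, 3148
Drop lowest 2 (551, 734) and highest 2 (1033, 3148)
Remaining (n=6): Σ = 5404, mean = 5404/6 = 900.667

901 ms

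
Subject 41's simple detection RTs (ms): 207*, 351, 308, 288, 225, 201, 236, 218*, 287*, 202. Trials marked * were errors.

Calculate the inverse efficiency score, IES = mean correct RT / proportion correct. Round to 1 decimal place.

369.6 ms

Correct trials (n=7): 351, 308, 288, 225, 201, 236, 202
Mean correct RT = 1811/7 = 258.7143 ms
Proportion correct = 7/10
IES = 258.7143 / (7/10) = 369.592 ms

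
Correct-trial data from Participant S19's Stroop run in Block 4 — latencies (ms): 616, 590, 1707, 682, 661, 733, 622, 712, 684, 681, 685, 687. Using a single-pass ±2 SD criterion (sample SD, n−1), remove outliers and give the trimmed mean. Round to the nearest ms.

668 ms

n = 12, ΣRT = 9060, M = 755.000
Σ(x−M)² = 1007078.00; s = √(1007078.00/11) = 302.577
Cutoffs: 755.000 ± 2·302.577 → [149.8, 1360.2]
Outside: 1707 → excluded.
Retained (n=11): Σ = 7353, mean = 7353/11 = 668.455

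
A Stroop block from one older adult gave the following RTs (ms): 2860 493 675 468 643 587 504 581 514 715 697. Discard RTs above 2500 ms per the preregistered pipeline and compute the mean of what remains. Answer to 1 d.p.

Excluded: 2860
Retained (n=10): Σ = 5877
Mean = 5877/10 = 587.7000

587.7 ms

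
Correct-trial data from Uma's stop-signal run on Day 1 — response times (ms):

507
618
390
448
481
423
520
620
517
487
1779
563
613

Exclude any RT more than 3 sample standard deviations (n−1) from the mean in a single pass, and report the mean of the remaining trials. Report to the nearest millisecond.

516 ms

n = 13, ΣRT = 7966, M = 612.769
Σ(x−M)² = 1537584.31; s = √(1537584.31/12) = 357.955
Cutoffs: 612.769 ± 3·357.955 → [-461.1, 1686.6]
Outside: 1779 → excluded.
Retained (n=12): Σ = 6187, mean = 6187/12 = 515.583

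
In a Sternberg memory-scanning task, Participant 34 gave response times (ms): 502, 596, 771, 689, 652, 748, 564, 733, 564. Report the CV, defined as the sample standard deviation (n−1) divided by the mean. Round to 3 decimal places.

0.147

n = 9, Σ = 5819, M = 646.5556
Σ(x−M)² = 72164.222; s = √(72164.222/8) = 94.9765
CV = 94.9765 / 646.5556 = 0.14690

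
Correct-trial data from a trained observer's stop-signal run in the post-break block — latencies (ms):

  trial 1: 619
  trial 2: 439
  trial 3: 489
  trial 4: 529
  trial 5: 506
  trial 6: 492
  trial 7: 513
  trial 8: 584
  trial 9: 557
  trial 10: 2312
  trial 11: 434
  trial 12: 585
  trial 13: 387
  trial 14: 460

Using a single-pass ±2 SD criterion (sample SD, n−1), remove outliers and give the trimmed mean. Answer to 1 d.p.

507.2 ms

n = 14, ΣRT = 8906, M = 636.143
Σ(x−M)² = 3079223.71; s = √(3079223.71/13) = 486.686
Cutoffs: 636.143 ± 2·486.686 → [-337.2, 1609.5]
Outside: 2312 → excluded.
Retained (n=13): Σ = 6594, mean = 6594/13 = 507.231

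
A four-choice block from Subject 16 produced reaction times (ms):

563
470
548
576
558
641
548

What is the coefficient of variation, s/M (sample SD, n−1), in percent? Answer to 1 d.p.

9.0%

n = 7, Σ = 3904, M = 557.7143
Σ(x−M)² = 15181.429; s = √(15181.429/6) = 50.3015
CV = 50.3015 / 557.7143 = 0.09019 = 9.019%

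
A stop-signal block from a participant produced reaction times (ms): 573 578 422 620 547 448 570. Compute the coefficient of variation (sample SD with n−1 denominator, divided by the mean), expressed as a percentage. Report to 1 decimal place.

n = 7, Σ = 3758, M = 536.8571
Σ(x−M)² = 32200.857; s = √(32200.857/6) = 73.2585
CV = 73.2585 / 536.8571 = 0.13646 = 13.646%

13.6%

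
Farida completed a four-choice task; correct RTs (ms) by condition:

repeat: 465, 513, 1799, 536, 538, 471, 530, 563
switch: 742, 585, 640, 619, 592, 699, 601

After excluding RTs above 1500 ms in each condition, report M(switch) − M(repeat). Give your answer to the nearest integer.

123 ms

repeat: exclude 1799
M(repeat) = 3616/7 = 516.571
M(switch) = 4478/7 = 639.714
Difference = 639.714 − 516.571 = 123.143 ms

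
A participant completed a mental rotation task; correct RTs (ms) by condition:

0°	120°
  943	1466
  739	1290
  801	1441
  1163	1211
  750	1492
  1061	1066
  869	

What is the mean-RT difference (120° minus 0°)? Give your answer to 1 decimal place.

424.0 ms

M(0°) = 6326/7 = 903.714
M(120°) = 7966/6 = 1327.667
Difference = 1327.667 − 903.714 = 423.952 ms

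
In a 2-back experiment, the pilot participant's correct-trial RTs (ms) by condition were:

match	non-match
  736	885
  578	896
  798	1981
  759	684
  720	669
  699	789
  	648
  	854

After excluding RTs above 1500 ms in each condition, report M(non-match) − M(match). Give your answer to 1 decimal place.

60.0 ms

non-match: exclude 1981
M(match) = 4290/6 = 715.000
M(non-match) = 5425/7 = 775.000
Difference = 775.000 − 715.000 = 60.000 ms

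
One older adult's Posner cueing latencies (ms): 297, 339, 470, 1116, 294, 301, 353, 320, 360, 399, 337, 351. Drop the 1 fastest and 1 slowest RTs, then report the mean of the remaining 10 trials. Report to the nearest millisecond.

Sorted: 294, 297, 301, 320, 337, 339, 351, 353, 360, 399, 470, 1116
Drop lowest 1 (294) and highest 1 (1116)
Remaining (n=10): Σ = 3527, mean = 3527/10 = 352.700

353 ms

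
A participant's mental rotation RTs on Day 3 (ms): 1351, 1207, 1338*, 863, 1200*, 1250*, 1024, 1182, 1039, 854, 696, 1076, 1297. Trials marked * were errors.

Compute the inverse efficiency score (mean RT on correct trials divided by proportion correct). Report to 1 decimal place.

1376.6 ms

Correct trials (n=10): 1351, 1207, 863, 1024, 1182, 1039, 854, 696, 1076, 1297
Mean correct RT = 10589/10 = 1058.9000 ms
Proportion correct = 10/13
IES = 1058.9000 / (10/13) = 1376.570 ms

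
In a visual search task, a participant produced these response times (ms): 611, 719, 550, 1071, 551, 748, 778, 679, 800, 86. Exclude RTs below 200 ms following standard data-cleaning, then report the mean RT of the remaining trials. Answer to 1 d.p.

Excluded: 86
Retained (n=9): Σ = 6507
Mean = 6507/9 = 723.0000

723.0 ms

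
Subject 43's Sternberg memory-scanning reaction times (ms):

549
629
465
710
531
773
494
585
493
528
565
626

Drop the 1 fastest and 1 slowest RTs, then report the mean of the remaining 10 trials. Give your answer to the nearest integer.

571 ms

Sorted: 465, 493, 494, 528, 531, 549, 565, 585, 626, 629, 710, 773
Drop lowest 1 (465) and highest 1 (773)
Remaining (n=10): Σ = 5710, mean = 5710/10 = 571.000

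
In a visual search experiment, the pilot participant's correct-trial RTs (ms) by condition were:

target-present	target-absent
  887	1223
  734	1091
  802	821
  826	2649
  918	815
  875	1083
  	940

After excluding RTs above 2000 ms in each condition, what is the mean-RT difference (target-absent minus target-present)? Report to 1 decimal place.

155.2 ms

target-absent: exclude 2649
M(target-present) = 5042/6 = 840.333
M(target-absent) = 5973/6 = 995.500
Difference = 995.500 − 840.333 = 155.167 ms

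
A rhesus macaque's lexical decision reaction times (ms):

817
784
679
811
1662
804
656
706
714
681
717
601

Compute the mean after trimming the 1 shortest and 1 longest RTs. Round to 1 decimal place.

736.9 ms

Sorted: 601, 656, 679, 681, 706, 714, 717, 784, 804, 811, 817, 1662
Drop lowest 1 (601) and highest 1 (1662)
Remaining (n=10): Σ = 7369, mean = 7369/10 = 736.900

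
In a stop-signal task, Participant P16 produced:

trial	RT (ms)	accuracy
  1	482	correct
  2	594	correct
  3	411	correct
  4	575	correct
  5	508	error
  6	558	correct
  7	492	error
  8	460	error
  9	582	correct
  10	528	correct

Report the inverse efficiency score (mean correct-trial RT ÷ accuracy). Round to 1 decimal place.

Correct trials (n=7): 482, 594, 411, 575, 558, 582, 528
Mean correct RT = 3730/7 = 532.8571 ms
Proportion correct = 7/10
IES = 532.8571 / (7/10) = 761.224 ms

761.2 ms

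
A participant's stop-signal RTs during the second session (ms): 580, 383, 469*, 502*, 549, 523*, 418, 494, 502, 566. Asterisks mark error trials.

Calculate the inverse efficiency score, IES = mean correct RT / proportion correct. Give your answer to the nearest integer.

Correct trials (n=7): 580, 383, 549, 418, 494, 502, 566
Mean correct RT = 3492/7 = 498.8571 ms
Proportion correct = 7/10
IES = 498.8571 / (7/10) = 712.653 ms

713 ms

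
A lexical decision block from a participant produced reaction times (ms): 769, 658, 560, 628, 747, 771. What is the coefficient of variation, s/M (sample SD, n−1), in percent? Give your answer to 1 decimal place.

12.6%

n = 6, Σ = 4133, M = 688.8333
Σ(x−M)² = 37810.833; s = √(37810.833/5) = 86.9607
CV = 86.9607 / 688.8333 = 0.12624 = 12.624%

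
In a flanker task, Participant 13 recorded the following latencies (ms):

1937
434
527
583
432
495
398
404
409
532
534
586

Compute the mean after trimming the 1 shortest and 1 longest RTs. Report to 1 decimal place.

493.6 ms

Sorted: 398, 404, 409, 432, 434, 495, 527, 532, 534, 583, 586, 1937
Drop lowest 1 (398) and highest 1 (1937)
Remaining (n=10): Σ = 4936, mean = 4936/10 = 493.600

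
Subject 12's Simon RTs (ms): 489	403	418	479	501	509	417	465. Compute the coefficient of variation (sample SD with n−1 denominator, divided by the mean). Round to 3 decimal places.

0.091

n = 8, Σ = 3681, M = 460.1250
Σ(x−M)² = 12170.875; s = √(12170.875/7) = 41.6977
CV = 41.6977 / 460.1250 = 0.09062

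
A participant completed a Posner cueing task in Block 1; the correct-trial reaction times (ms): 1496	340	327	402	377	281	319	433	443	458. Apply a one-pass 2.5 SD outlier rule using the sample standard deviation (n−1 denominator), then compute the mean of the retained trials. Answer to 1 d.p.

n = 10, ΣRT = 4876, M = 487.600
Σ(x−M)² = 1160964.40; s = √(1160964.40/9) = 359.160
Cutoffs: 487.600 ± 2.5·359.160 → [-410.3, 1385.5]
Outside: 1496 → excluded.
Retained (n=9): Σ = 3380, mean = 3380/9 = 375.556

375.6 ms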